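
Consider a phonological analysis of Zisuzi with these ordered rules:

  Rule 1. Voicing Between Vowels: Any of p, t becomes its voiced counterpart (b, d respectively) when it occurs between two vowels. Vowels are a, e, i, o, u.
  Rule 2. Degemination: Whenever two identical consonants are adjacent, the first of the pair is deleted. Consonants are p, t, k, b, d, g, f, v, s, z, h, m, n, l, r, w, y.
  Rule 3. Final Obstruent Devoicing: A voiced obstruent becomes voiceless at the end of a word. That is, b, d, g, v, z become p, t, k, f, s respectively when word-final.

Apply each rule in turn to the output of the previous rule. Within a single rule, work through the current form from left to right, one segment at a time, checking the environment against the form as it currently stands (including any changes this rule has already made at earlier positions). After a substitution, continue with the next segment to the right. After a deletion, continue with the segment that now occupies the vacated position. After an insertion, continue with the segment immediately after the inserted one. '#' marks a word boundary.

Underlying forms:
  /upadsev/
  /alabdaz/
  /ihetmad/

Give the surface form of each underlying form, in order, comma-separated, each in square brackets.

/upadsev/:
  Rule 1 Voicing Between Vowels: [upadsev] → [ubadsev]
  Rule 2 Degemination: no change — [ubadsev]
  Rule 3 Final Obstruent Devoicing: [ubadsev] → [ubadsef]
/alabdaz/:
  Rule 1 Voicing Between Vowels: no change — [alabdaz]
  Rule 2 Degemination: no change — [alabdaz]
  Rule 3 Final Obstruent Devoicing: [alabdaz] → [alabdas]
/ihetmad/:
  Rule 1 Voicing Between Vowels: no change — [ihetmad]
  Rule 2 Degemination: no change — [ihetmad]
  Rule 3 Final Obstruent Devoicing: [ihetmad] → [ihetmat]

[ubadsef], [alabdas], [ihetmat]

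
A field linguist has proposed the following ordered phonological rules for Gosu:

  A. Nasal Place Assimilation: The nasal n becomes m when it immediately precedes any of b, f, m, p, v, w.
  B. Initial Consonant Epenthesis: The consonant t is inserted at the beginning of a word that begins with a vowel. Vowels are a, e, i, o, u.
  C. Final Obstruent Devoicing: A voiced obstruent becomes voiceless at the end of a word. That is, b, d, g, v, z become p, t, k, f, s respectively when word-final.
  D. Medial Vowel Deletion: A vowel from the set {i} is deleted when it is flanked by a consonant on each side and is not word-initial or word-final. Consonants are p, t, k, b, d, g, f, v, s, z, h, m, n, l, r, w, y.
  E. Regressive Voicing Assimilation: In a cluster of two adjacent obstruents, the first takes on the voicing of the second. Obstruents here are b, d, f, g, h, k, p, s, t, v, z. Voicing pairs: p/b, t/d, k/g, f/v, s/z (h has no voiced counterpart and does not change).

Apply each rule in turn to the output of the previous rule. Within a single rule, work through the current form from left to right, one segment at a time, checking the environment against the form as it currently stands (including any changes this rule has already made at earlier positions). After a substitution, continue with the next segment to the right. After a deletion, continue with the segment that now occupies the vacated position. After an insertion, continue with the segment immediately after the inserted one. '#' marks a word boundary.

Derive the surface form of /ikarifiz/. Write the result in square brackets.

[tkarfs]

A Nasal Place Assimilation: no change — [ikarifiz]
B Initial Consonant Epenthesis: [ikarifiz] → [tikarifiz]
C Final Obstruent Devoicing: [tikarifiz] → [tikarifis]
D Medial Vowel Deletion: [tikarifis] → [tkarfs]
E Regressive Voicing Assimilation: no change — [tkarfs]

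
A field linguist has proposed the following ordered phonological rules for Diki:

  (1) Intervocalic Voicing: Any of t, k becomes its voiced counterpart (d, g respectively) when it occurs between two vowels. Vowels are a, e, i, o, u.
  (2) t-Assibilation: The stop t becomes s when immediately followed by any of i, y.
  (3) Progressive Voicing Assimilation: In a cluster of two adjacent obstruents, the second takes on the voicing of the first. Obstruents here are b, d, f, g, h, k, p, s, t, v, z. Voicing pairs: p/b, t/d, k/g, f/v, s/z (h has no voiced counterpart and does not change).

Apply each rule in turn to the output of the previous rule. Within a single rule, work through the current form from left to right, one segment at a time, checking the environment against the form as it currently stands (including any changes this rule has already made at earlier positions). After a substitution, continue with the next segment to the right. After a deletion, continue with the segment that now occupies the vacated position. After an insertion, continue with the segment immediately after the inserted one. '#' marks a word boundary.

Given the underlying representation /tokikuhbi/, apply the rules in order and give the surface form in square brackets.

(1) Intervocalic Voicing: [tokikuhbi] → [togiguhbi]
(2) t-Assibilation: no change — [togiguhbi]
(3) Progressive Voicing Assimilation: [togiguhbi] → [togiguhpi]

[togiguhpi]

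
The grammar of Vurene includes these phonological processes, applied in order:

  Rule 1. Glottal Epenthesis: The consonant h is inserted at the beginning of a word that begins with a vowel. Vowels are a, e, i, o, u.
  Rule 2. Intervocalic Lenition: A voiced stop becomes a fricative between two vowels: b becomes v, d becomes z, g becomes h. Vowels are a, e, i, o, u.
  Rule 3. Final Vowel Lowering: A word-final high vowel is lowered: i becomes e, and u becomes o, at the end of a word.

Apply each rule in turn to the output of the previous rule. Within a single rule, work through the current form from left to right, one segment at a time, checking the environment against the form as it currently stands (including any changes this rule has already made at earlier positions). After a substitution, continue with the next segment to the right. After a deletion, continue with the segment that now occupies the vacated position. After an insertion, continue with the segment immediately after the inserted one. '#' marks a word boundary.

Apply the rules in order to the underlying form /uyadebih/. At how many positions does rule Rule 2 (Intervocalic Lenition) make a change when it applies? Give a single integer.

2

Rule 1 Glottal Epenthesis: [uyadebih] → [huyadebih]
Rule 2 Intervocalic Lenition: [huyadebih] → [huyazevih]
Rule 3 Final Vowel Lowering: no change — [huyazevih]
Rule Rule 2 changed 2 position(s).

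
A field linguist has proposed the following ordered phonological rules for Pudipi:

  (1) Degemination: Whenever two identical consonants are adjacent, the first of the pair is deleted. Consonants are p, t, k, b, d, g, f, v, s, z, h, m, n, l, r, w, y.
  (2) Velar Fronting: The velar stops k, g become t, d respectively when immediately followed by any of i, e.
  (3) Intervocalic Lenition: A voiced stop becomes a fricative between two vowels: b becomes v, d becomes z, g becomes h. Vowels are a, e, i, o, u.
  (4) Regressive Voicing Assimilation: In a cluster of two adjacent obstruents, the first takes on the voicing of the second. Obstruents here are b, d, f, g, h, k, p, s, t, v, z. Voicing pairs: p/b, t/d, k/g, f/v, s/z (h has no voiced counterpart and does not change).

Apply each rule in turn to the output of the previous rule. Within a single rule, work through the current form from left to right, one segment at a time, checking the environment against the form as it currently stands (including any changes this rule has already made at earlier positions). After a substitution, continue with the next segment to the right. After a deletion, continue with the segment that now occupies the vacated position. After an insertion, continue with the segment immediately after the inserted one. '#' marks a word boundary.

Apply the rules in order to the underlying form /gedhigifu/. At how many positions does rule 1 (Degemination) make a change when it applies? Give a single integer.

0

(1) Degemination: no change — [gedhigifu]
(2) Velar Fronting: [gedhigifu] → [dedhidifu]
(3) Intervocalic Lenition: [dedhidifu] → [dedhizifu]
(4) Regressive Voicing Assimilation: [dedhizifu] → [dethizifu]
Rule 1 changed 0 position(s).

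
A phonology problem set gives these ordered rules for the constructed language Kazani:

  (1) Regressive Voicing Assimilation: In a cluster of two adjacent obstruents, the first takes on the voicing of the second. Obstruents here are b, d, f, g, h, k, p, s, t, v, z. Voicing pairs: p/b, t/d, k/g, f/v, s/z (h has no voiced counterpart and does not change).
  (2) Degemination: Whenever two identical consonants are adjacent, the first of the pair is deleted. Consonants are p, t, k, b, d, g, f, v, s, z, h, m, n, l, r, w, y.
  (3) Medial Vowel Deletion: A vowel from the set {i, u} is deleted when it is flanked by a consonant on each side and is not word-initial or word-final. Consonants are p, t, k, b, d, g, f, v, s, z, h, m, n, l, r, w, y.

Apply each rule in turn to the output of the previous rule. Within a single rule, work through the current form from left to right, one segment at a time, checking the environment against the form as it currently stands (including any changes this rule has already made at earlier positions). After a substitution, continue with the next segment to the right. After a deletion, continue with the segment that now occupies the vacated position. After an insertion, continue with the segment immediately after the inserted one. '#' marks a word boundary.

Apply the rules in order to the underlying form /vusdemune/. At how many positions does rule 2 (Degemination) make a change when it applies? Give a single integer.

0

(1) Regressive Voicing Assimilation: [vusdemune] → [vuzdemune]
(2) Degemination: no change — [vuzdemune]
(3) Medial Vowel Deletion: [vuzdemune] → [vzdemne]
Rule 2 changed 0 position(s).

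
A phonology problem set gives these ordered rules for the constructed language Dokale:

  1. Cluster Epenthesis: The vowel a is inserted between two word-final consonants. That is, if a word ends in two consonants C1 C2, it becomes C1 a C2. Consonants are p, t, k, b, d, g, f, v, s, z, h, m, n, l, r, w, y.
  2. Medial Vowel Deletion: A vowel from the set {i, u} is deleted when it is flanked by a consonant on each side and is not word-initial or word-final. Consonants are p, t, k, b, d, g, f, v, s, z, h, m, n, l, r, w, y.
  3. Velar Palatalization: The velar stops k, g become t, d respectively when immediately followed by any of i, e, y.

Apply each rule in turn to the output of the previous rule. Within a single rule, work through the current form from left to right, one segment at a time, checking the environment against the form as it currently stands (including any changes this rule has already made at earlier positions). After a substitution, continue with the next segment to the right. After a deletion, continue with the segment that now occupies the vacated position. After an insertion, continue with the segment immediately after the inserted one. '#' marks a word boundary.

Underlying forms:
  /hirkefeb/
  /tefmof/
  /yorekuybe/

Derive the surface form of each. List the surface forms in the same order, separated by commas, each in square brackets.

/hirkefeb/:
  1 Cluster Epenthesis: no change — [hirkefeb]
  2 Medial Vowel Deletion: [hirkefeb] → [hrkefeb]
  3 Velar Palatalization: [hrkefeb] → [hrtefeb]
/tefmof/:
  1 Cluster Epenthesis: no change — [tefmof]
  2 Medial Vowel Deletion: no change — [tefmof]
  3 Velar Palatalization: no change — [tefmof]
/yorekuybe/:
  1 Cluster Epenthesis: no change — [yorekuybe]
  2 Medial Vowel Deletion: [yorekuybe] → [yorekybe]
  3 Velar Palatalization: [yorekybe] → [yoretybe]

[hrtefeb], [tefmof], [yoretybe]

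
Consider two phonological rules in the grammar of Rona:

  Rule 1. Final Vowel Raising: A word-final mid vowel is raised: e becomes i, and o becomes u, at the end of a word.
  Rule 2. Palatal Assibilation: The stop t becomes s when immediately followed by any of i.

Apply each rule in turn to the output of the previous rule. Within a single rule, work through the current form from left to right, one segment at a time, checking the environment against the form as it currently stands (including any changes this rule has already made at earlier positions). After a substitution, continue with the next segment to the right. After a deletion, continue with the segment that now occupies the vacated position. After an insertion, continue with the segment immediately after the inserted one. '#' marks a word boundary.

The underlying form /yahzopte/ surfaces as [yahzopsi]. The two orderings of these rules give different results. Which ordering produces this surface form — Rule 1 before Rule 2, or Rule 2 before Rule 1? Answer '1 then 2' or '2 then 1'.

Order 1 then 2:
  1 Final Vowel Raising: [yahzopte] → [yahzopti]
  2 Palatal Assibilation: [yahzopti] → [yahzopsi]
  result: [yahzopsi]
Order 2 then 1:
  2 Palatal Assibilation: no change — [yahzopte]
  1 Final Vowel Raising: [yahzopte] → [yahzopti]
  result: [yahzopti]

1 then 2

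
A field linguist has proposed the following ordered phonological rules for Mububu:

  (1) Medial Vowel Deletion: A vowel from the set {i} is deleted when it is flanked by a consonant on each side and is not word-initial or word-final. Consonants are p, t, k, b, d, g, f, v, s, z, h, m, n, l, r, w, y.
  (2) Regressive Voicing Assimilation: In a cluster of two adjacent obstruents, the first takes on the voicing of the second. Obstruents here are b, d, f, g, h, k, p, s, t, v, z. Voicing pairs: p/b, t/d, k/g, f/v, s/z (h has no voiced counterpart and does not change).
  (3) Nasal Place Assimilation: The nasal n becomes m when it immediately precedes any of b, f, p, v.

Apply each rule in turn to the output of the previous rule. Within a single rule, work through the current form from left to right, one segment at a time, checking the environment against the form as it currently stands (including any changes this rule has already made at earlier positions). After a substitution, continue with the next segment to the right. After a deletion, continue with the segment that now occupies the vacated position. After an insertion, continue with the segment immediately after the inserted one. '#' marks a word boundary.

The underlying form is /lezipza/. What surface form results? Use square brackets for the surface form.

(1) Medial Vowel Deletion: [lezipza] → [lezpza]
(2) Regressive Voicing Assimilation: [lezpza] → [lesbza]
(3) Nasal Place Assimilation: no change — [lesbza]

[lesbza]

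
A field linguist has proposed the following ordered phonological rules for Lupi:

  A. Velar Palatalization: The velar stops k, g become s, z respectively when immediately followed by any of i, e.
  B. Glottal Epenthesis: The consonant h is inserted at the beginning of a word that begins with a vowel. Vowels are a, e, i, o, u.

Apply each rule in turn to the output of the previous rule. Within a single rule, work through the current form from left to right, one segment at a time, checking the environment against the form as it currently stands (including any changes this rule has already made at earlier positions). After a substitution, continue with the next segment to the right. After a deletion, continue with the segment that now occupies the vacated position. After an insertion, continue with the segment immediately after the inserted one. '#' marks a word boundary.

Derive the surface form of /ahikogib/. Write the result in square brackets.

A Velar Palatalization: [ahikogib] → [ahikozib]
B Glottal Epenthesis: [ahikozib] → [hahikozib]

[hahikozib]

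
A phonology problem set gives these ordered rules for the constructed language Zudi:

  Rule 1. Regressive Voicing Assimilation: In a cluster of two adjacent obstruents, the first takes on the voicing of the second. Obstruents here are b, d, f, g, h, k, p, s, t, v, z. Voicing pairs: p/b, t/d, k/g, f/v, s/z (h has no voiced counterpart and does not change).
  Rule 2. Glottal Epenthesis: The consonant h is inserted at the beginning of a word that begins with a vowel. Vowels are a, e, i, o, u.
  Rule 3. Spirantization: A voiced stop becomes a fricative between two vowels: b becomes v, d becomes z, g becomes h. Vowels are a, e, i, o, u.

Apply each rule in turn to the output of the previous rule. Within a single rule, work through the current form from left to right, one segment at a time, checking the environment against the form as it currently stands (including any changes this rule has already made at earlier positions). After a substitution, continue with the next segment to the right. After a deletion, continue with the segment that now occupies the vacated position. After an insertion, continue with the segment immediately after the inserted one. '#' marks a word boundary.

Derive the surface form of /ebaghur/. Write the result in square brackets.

[hevakhur]

Rule 1 Regressive Voicing Assimilation: [ebaghur] → [ebakhur]
Rule 2 Glottal Epenthesis: [ebakhur] → [hebakhur]
Rule 3 Spirantization: [hebakhur] → [hevakhur]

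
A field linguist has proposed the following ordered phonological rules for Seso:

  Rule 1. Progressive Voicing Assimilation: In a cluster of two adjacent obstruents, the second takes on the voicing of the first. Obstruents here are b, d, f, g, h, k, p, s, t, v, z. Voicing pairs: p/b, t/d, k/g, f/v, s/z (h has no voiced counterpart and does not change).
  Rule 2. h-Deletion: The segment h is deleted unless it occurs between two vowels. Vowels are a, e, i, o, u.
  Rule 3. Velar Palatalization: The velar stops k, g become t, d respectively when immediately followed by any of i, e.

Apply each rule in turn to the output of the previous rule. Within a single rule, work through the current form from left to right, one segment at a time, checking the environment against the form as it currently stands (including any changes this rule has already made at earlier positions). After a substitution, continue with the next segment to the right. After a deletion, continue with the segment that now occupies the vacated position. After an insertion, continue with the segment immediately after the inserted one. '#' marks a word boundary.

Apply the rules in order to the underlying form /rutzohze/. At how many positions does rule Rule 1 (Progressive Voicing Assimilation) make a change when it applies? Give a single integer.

Rule 1 Progressive Voicing Assimilation: [rutzohze] → [rutsohse]
Rule 2 h-Deletion: [rutsohse] → [rutsose]
Rule 3 Velar Palatalization: no change — [rutsose]
Rule Rule 1 changed 2 position(s).

2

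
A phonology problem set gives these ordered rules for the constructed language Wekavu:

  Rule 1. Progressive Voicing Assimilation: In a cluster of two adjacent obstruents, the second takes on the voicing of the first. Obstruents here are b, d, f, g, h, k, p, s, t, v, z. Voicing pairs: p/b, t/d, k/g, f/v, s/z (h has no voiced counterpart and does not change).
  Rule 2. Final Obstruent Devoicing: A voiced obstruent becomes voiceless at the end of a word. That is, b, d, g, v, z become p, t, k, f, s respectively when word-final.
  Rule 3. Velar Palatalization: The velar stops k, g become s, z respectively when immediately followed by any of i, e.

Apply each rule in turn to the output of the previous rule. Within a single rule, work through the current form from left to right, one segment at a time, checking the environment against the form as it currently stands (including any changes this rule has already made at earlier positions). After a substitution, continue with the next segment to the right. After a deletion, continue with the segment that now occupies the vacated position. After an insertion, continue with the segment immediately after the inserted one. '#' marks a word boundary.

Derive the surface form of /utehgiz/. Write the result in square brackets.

Rule 1 Progressive Voicing Assimilation: [utehgiz] → [utehkiz]
Rule 2 Final Obstruent Devoicing: [utehkiz] → [utehkis]
Rule 3 Velar Palatalization: [utehkis] → [utehsis]

[utehsis]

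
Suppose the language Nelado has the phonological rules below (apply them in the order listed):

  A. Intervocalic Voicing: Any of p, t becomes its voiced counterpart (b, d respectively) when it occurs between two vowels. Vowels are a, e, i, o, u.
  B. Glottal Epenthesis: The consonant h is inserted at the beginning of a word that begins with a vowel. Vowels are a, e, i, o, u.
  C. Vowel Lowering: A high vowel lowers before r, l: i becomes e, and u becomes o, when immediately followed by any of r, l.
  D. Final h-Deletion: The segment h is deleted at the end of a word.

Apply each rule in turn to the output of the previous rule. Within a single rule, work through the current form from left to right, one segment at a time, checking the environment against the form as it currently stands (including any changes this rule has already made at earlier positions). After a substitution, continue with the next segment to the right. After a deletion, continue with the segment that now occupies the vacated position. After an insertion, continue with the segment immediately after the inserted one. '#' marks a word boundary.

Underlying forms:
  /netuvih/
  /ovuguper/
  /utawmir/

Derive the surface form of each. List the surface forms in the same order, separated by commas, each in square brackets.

/netuvih/:
  A Intervocalic Voicing: [netuvih] → [neduvih]
  B Glottal Epenthesis: no change — [neduvih]
  C Vowel Lowering: no change — [neduvih]
  D Final h-Deletion: [neduvih] → [neduvi]
/ovuguper/:
  A Intervocalic Voicing: [ovuguper] → [ovuguber]
  B Glottal Epenthesis: [ovuguber] → [hovuguber]
  C Vowel Lowering: no change — [hovuguber]
  D Final h-Deletion: no change — [hovuguber]
/utawmir/:
  A Intervocalic Voicing: [utawmir] → [udawmir]
  B Glottal Epenthesis: [udawmir] → [hudawmir]
  C Vowel Lowering: [hudawmir] → [hudawmer]
  D Final h-Deletion: no change — [hudawmer]

[neduvi], [hovuguber], [hudawmer]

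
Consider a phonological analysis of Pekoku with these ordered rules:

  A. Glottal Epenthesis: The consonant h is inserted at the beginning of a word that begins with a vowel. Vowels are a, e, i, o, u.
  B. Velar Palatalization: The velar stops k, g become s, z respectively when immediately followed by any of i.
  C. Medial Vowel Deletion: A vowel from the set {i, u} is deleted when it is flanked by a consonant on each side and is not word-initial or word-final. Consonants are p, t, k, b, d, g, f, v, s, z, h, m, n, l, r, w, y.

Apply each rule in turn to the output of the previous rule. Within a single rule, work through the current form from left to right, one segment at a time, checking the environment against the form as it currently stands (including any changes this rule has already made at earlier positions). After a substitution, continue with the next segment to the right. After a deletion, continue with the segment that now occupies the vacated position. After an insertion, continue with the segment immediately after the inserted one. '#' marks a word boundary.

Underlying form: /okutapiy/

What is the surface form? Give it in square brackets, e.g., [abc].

[hoktapy]

A Glottal Epenthesis: [okutapiy] → [hokutapiy]
B Velar Palatalization: no change — [hokutapiy]
C Medial Vowel Deletion: [hokutapiy] → [hoktapy]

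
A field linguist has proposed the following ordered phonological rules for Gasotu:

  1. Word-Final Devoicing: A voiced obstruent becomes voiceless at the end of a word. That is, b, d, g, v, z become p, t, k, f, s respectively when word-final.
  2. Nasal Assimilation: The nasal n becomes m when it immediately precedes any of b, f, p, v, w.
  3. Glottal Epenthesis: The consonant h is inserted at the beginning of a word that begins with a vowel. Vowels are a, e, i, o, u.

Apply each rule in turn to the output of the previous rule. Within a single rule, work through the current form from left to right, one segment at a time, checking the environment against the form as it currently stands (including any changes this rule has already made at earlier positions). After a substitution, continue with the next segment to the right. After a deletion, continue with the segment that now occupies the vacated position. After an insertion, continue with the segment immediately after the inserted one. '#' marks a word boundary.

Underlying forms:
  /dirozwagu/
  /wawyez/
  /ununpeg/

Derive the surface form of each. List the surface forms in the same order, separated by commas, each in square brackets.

/dirozwagu/:
  1 Word-Final Devoicing: no change — [dirozwagu]
  2 Nasal Assimilation: no change — [dirozwagu]
  3 Glottal Epenthesis: no change — [dirozwagu]
/wawyez/:
  1 Word-Final Devoicing: [wawyez] → [wawyes]
  2 Nasal Assimilation: no change — [wawyes]
  3 Glottal Epenthesis: no change — [wawyes]
/ununpeg/:
  1 Word-Final Devoicing: [ununpeg] → [ununpek]
  2 Nasal Assimilation: [ununpek] → [unumpek]
  3 Glottal Epenthesis: [unumpek] → [hunumpek]

[dirozwagu], [wawyes], [hunumpek]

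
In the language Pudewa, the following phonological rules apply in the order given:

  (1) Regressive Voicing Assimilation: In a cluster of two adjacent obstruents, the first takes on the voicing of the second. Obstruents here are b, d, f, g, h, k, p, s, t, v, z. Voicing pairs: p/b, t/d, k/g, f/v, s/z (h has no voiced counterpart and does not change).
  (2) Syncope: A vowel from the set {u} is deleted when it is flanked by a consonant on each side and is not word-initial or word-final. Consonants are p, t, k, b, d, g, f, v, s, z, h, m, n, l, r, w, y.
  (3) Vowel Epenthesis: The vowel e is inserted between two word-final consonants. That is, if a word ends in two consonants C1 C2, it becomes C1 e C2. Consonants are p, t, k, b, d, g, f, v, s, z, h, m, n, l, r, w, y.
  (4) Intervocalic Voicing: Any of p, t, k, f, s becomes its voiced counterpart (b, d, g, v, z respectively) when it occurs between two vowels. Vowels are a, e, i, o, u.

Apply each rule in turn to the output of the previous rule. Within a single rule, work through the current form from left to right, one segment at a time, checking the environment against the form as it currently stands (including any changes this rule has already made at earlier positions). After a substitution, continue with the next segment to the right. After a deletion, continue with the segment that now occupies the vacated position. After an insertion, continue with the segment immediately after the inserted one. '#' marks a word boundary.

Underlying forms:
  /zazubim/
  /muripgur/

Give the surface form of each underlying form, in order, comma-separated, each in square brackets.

[zazbim], [mribger]

/zazubim/:
  (1) Regressive Voicing Assimilation: no change — [zazubim]
  (2) Syncope: [zazubim] → [zazbim]
  (3) Vowel Epenthesis: no change — [zazbim]
  (4) Intervocalic Voicing: no change — [zazbim]
/muripgur/:
  (1) Regressive Voicing Assimilation: [muripgur] → [muribgur]
  (2) Syncope: [muribgur] → [mribgr]
  (3) Vowel Epenthesis: [mribgr] → [mribger]
  (4) Intervocalic Voicing: no change — [mribger]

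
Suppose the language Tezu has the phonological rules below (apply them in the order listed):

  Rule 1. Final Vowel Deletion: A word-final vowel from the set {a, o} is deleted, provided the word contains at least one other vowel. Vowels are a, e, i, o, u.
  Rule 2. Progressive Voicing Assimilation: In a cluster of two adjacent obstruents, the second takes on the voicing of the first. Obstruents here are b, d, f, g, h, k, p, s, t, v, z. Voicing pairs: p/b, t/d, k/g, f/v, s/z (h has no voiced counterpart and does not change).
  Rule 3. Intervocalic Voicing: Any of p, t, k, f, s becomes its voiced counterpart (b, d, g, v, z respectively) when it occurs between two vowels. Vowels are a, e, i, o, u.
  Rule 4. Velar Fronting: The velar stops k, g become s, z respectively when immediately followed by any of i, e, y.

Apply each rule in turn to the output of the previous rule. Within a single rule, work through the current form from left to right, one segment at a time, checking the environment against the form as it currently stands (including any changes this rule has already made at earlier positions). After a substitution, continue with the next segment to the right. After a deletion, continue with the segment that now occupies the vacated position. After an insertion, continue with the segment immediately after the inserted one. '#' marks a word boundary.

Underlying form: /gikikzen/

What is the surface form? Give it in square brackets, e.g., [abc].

Rule 1 Final Vowel Deletion: no change — [gikikzen]
Rule 2 Progressive Voicing Assimilation: [gikikzen] → [gikiksen]
Rule 3 Intervocalic Voicing: [gikiksen] → [gigiksen]
Rule 4 Velar Fronting: [gigiksen] → [ziziksen]

[ziziksen]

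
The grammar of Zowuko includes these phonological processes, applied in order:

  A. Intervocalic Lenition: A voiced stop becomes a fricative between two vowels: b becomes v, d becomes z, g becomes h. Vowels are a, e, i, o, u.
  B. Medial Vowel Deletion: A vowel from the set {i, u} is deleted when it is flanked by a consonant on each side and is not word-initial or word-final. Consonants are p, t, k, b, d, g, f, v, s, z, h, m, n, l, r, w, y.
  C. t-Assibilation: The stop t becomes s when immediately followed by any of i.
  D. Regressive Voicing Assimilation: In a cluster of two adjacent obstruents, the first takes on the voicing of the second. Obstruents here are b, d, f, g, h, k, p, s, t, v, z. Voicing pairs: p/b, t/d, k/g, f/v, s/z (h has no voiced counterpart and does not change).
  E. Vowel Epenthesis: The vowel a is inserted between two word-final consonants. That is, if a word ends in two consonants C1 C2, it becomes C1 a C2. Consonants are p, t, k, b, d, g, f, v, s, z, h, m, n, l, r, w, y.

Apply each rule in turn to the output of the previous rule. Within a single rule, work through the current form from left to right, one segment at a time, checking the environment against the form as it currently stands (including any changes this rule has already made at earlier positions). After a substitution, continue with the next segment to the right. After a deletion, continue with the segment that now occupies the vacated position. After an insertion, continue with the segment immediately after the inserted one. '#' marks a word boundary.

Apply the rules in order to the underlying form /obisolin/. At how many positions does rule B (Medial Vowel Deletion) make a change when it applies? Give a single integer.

A Intervocalic Lenition: [obisolin] → [ovisolin]
B Medial Vowel Deletion: [ovisolin] → [ovsoln]
C t-Assibilation: no change — [ovsoln]
D Regressive Voicing Assimilation: [ovsoln] → [ofsoln]
E Vowel Epenthesis: [ofsoln] → [ofsolan]
Rule B changed 2 position(s).

2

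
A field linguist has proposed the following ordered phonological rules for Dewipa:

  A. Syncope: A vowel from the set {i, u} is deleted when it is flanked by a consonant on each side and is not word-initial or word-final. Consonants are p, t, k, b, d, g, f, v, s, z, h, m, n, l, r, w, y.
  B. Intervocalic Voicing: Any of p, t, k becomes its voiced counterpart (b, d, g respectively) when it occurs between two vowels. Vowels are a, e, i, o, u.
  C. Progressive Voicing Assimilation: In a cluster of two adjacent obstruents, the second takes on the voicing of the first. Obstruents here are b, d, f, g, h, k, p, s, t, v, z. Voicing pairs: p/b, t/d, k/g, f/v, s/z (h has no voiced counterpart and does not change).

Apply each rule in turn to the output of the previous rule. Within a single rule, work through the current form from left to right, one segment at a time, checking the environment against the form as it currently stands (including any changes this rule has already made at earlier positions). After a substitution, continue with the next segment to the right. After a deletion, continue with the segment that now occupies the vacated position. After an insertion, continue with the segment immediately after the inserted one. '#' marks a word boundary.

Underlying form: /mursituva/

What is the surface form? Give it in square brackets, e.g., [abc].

A Syncope: [mursituva] → [mrstva]
B Intervocalic Voicing: no change — [mrstva]
C Progressive Voicing Assimilation: [mrstva] → [mrstfa]

[mrstfa]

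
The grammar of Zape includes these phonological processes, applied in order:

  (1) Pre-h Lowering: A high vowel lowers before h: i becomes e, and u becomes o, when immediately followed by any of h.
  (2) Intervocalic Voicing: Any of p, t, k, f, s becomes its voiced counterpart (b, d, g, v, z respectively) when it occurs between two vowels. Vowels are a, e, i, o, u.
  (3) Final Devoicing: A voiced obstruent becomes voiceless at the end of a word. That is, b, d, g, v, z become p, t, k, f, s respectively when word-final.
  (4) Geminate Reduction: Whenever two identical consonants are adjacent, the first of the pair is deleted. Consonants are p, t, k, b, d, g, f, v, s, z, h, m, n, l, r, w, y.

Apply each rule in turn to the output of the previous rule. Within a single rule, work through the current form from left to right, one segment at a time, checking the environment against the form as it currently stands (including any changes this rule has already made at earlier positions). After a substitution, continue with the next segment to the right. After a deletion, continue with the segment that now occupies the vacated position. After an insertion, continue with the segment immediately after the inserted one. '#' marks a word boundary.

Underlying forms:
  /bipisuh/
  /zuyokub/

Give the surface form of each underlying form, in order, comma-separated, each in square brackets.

/bipisuh/:
  (1) Pre-h Lowering: [bipisuh] → [bipisoh]
  (2) Intervocalic Voicing: [bipisoh] → [bibizoh]
  (3) Final Devoicing: no change — [bibizoh]
  (4) Geminate Reduction: no change — [bibizoh]
/zuyokub/:
  (1) Pre-h Lowering: no change — [zuyokub]
  (2) Intervocalic Voicing: [zuyokub] → [zuyogub]
  (3) Final Devoicing: [zuyogub] → [zuyogup]
  (4) Geminate Reduction: no change — [zuyogup]

[bibizoh], [zuyogup]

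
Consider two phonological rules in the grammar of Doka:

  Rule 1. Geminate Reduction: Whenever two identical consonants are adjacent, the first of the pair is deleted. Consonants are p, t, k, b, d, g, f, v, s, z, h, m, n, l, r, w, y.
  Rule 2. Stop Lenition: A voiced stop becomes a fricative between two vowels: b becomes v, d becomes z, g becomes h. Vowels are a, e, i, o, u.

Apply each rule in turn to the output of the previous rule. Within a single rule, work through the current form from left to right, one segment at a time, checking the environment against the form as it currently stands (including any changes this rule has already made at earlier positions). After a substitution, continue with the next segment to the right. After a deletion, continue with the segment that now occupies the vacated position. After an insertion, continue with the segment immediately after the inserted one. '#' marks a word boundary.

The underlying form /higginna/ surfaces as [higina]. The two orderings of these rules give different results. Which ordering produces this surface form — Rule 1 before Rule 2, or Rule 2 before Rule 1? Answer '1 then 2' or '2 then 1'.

Order 1 then 2:
  1 Geminate Reduction: [higginna] → [higina]
  2 Stop Lenition: [higina] → [hihina]
  result: [hihina]
Order 2 then 1:
  2 Stop Lenition: no change — [higginna]
  1 Geminate Reduction: [higginna] → [higina]
  result: [higina]

2 then 1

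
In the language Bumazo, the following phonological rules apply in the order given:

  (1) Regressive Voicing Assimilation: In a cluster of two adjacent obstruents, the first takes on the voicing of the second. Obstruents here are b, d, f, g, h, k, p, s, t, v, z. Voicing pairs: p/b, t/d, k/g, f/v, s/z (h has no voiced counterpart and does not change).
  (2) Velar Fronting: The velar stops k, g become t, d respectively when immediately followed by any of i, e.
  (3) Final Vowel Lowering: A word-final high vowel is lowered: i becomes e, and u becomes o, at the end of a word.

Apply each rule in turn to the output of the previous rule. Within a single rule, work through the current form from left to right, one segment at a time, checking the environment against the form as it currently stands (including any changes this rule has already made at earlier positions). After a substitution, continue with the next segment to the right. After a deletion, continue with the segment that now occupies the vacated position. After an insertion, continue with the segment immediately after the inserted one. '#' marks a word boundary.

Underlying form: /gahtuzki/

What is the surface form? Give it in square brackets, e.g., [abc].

(1) Regressive Voicing Assimilation: [gahtuzki] → [gahtuski]
(2) Velar Fronting: [gahtuski] → [gahtusti]
(3) Final Vowel Lowering: [gahtusti] → [gahtuste]

[gahtuste]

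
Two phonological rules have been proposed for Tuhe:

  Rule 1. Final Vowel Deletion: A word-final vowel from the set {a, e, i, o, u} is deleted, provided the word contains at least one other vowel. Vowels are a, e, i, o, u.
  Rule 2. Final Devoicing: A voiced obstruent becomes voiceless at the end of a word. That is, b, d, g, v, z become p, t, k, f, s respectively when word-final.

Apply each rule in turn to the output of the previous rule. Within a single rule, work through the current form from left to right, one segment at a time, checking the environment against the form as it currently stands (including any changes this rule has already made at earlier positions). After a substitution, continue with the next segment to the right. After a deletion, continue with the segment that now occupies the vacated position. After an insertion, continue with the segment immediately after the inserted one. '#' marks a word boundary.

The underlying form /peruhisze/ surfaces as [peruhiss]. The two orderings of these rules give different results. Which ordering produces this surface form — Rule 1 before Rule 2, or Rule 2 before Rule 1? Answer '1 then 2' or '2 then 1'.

Order 1 then 2:
  1 Final Vowel Deletion: [peruhisze] → [peruhisz]
  2 Final Devoicing: [peruhisz] → [peruhiss]
  result: [peruhiss]
Order 2 then 1:
  2 Final Devoicing: no change — [peruhisze]
  1 Final Vowel Deletion: [peruhisze] → [peruhisz]
  result: [peruhisz]

1 then 2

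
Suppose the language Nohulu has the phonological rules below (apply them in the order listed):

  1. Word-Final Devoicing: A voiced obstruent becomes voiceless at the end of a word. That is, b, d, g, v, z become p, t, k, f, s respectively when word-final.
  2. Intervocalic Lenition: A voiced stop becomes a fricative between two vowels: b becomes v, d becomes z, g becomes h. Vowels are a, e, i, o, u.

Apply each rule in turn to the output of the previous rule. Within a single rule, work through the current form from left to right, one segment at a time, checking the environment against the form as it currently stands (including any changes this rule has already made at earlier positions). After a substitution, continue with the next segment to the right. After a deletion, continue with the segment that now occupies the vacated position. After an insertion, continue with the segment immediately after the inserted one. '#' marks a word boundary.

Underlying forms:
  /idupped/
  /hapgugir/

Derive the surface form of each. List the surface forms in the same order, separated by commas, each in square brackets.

[izuppet], [hapguhir]

/idupped/:
  1 Word-Final Devoicing: [idupped] → [iduppet]
  2 Intervocalic Lenition: [iduppet] → [izuppet]
/hapgugir/:
  1 Word-Final Devoicing: no change — [hapgugir]
  2 Intervocalic Lenition: [hapgugir] → [hapguhir]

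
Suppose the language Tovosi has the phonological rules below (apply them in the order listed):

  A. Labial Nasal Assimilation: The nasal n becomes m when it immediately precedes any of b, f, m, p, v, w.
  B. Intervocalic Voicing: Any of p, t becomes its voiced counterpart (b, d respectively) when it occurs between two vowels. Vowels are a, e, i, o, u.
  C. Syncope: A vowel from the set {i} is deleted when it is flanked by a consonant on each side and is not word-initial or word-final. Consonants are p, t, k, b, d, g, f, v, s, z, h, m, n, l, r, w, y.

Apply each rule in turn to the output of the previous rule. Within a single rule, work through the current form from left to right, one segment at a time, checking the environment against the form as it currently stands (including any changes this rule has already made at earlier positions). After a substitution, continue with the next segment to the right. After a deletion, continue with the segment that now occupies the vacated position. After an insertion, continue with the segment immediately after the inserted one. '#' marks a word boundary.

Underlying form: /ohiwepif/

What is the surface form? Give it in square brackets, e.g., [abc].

A Labial Nasal Assimilation: no change — [ohiwepif]
B Intervocalic Voicing: [ohiwepif] → [ohiwebif]
C Syncope: [ohiwebif] → [ohwebf]

[ohwebf]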